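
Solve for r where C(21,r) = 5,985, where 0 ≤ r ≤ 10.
4

Working:
C(21,r) is increasing for 0 ≤ r ≤ 10. Stepping up (C(21,r+1) = C(21,r)·(21−r)/(r+1)): C(21,1) = 21, C(21,2) = 210, C(21,3) = 1,330, C(21,4) = 5,985 ✓. So r = 4.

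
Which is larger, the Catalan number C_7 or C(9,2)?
C_7

C_7 = C(14,7)/(7+1) = 3,432/8 = 429; C(9,2) = 36.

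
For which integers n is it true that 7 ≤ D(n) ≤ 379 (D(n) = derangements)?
4, 5, 6

Explanation: Using D(n) = (n−1)[D(n−1) + D(n−2)] with D(1)=0, D(2)=1: D(3)=2; D(4)=9; D(5)=44; D(6)=265; D(7)=1,854. So valid n = 4, 5, 6.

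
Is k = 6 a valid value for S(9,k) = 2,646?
Yes

Working:
S(9,6) = 6·S(8,6) + S(8,5) = 6·266 + 1,050 = 2,646, which equals 2,646.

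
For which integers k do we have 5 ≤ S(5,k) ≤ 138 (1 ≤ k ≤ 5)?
2, 3, 4

Solution: S(5,1)=1; S(5,2)=15; S(5,3)=25; S(5,4)=10; S(5,5)=1. So valid k = 2, 3, 4.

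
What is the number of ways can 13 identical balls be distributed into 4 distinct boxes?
560
C(13+4-1, 4-1) = C(16, 3) = 560.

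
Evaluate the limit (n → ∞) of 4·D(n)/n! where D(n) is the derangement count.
D(n)/n! → 1/e, so 4·D(n)/n! → 4/e.
Final answer: 4/e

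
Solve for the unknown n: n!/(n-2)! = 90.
10

Working:
n!/(n-2)! = n×(n-1), a product of 2 consecutive integers ≈ (n−0.5)^2. 90^(1/2) + 0.5 ≈ 10.0; check n = 10: 10×9 = 90 ✓. So n = 10.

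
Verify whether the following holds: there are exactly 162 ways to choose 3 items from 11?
False

Explanation: C(11,3) = 165 ≠ 162.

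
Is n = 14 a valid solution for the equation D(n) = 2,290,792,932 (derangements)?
D(14) = (14-1)·[D(13) + D(12)] = 13·[2,290,792,932 + 176,214,841] = 32,071,101,049, which does not equal 2,290,792,932.

Answer: No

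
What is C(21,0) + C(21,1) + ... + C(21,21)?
2,097,152

Sum of binomial coefficients = 2^21 = 2,097,152.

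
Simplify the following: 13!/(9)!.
17,160
This equals 13×12×...×10 = 17,160.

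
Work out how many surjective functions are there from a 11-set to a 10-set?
Onto functions = 10! × S(11,10)
First compute S(11,10) via recurrence:
Using the Stirling recurrence: S(n,k) = k·S(n-1,k) + S(n-1,k-1)
S(11,10) = 10·S(10,10) + S(10,9)
         = 10·1 + 45
         = 10 + 45
         = 55
Then: 3628800 × 55 = 199,584,000
Final answer: 199,584,000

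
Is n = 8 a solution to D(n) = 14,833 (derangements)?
D(8) = (8-1)·[D(7) + D(6)] = 7·[1,854 + 265] = 14,833, which equals 14,833.

Answer: Yes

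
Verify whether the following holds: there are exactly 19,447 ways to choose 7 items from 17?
False

Solution: C(17,7) = 19,448 ≠ 19447.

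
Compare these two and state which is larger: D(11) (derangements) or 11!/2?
D(11) = (11-1)·[D(10) + D(9)] = 10·[1,334,961 + 133,496] = 14,684,570; 11!/2 = 39,916,800/2 = 19,958,400.
Final answer: 11!/2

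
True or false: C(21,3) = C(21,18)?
True
C(21,3) = C(21,21-3) by the symmetry property; both equal 1,330.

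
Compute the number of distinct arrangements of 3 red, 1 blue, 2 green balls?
Multinomial: 6!/(3! × 1! × 2!) = 60.

Answer: 60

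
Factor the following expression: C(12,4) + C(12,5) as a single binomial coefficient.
C(13,5)

By Pascal's identity: C(12,4) + C(12,5) = C(13,5) = 1,287.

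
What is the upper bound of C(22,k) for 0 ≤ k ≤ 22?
705,432

Solution: Maximum at k = 11: C(22,11) = 705,432.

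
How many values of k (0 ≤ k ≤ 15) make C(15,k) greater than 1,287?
8

Row 15 is unimodal and symmetric about k=15/2. C(15,3)=455 ≤ 1,287; C(15,4)=1,365 > 1,287; by symmetry C(15,k) > 1,287 for k = 4..11. That's 11 - 4 + 1 = 8 values.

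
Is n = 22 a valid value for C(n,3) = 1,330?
No

Explanation: C(22,3) = 22·21·20/3! = 9,240/6 = 1,540, which does not equal 1,330.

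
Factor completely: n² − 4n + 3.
(n − 1)(n − 3)

Reasoning: Seek roots whose sum is 4 and product is 3: (1, 3). So n² − 4n + 3 = (n − 1)(n − 3).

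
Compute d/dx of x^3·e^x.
(3x^2 + x^3)e^x

Explanation: Product rule: d/dx[x^3]·e^x + x^3·d/dx[e^x] = 3x^{2}e^x + x^3e^x.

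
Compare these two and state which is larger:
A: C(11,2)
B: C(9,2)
A

Solution: A=C(11,2)=55, B=C(9,2)=36.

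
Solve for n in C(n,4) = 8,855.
23

Reasoning: C(n,4) = n(n−1)(n−2)(n−3)/4! is increasing in n, and n(n−1)(n−2)(n−3) = 4!·8,855 = 212,520 ≈ (n−1.5)^4 gives n ≈ 23.0. Check: C(21,4) = 5,985, C(22,4) = 7,315, C(23,4) = 8,855 ✓. So n = 23.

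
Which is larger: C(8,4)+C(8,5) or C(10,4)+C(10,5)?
C(10,4)+C(10,5)

Reasoning: First=126, Second=462.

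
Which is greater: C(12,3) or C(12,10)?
C(12,3)

Reasoning: C(12,3)=220, C(12,10)=66.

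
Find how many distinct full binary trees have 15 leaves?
2,674,440

Working:
Using the Catalan number formula: C_n = C(2n, n) / (n+1)
C_14 = C(28, 14) / (14+1)
     = 40116600 / 15
     = 2,674,440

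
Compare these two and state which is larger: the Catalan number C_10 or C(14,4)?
C_10

Solution: C_10 = C(20,10)/(10+1) = 184,756/11 = 16,796; C(14,4) = 1,001.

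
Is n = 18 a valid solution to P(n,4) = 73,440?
Yes

Explanation: P(18,4) = 18·17·16·15 = 73,440, which equals 73,440.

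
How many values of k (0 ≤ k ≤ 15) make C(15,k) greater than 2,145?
6

Working:
Row 15 is unimodal and symmetric about k=15/2. C(15,4)=1,365 ≤ 2,145; C(15,5)=3,003 > 2,145; by symmetry C(15,k) > 2,145 for k = 5..10. That's 10 - 5 + 1 = 6 values.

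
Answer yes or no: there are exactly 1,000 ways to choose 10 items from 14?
No

Explanation: C(14,10) = 1,001 ≠ 1000.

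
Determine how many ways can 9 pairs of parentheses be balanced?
4,862

Explanation: Using the Catalan number formula: C_n = C(2n, n) / (n+1)
C_9 = C(18, 9) / (9+1)
     = 48620 / 10
     = 4,862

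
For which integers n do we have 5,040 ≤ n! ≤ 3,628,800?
7, 8, 9, 10

Solution: n! is strictly increasing; 7! = 5,040 and 10! = 3,628,800, so valid n = 7, 8, 9, 10.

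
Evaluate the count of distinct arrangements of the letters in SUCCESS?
420

Word has 7 letters (S=3, U=1, C=2, E=1). Arrangements: 7!/Π(k!) = 420.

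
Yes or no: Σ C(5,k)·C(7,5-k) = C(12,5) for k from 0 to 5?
Yes

Explanation: Vandermonde's identity gives C(12,5) = 792; RHS C(12,5) = 792.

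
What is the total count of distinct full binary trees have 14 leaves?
742,900

Working:
Using the Catalan number formula: C_n = C(2n, n) / (n+1)
C_13 = C(26, 13) / (13+1)
     = 10400600 / 14
     = 742,900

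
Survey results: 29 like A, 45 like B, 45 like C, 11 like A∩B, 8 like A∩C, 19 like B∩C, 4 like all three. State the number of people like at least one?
85

|A∪B∪C| = 29+45+45-11-8-19+4 = 85.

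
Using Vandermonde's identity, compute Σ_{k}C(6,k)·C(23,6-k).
475,020

Working:
= C(6+23,6) = C(29,6) = 475,020.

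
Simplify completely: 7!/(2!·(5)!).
21

This is C(7,2) = 21.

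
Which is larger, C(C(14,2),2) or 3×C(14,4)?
C(C(14,2),2)=4,095, 3×C(14,4)=3,003.
Final answer: C(C(14,2),2)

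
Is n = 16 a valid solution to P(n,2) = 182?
No

Solution: P(16,2) = 16·15 = 240, which does not equal 182.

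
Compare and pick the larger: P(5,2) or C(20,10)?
P(5,2)=20, C(20,10)=184,756.

Answer: C(20,10)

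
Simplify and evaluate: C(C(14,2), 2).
4,095
C(14,2) = 91, then C(91, 2) = 4,095.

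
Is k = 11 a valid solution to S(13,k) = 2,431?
S(13,11) = 11·S(12,11) + S(12,10) = 11·66 + 1,705 = 2,431, which equals 2,431.
Final answer: Yes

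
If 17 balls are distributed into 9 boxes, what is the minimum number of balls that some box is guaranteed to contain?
2

Reasoning: Pigeonhole: ⌈17/9⌉ = 2.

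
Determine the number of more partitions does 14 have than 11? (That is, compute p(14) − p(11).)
Pentagonal recurrence p(n) = p(n−1) + p(n−2) − p(n−5) − p(n−7) + …: p(14) = p(13) + p(12) − p(9) − p(7) + p(2) = 101 + 77 − 30 − 15 + 2 = 135.
p(11) = p(10) + p(9) − p(6) − p(4) = 42 + 30 − 11 − 5 = 56.
Difference = 135 − 56 = 79.
Final answer: 79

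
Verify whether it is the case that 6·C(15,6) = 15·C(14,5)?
True

Absorption identity k·C(n,k) = n·C(n-1,k-1). LHS = 6·5005 = 30,030; RHS = 15·2002 = 30,030.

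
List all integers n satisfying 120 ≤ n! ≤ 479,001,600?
5, 6, 7, 8, 9, 10, 11, 12
n! is strictly increasing; 5! = 120 and 12! = 479,001,600, so valid n = 5, 6, 7, 8, 9, 10, 11, 12.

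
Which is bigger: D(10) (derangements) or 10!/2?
10!/2

Solution: D(10) = (10-1)·[D(9) + D(8)] = 9·[133,496 + 14,833] = 1,334,961; 10!/2 = 3,628,800/2 = 1,814,400.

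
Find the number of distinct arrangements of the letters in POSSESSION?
75,600
Word has 10 letters (P=1, O=2, S=4, E=1, I=1, N=1). Arrangements: 10!/Π(k!) = 75,600.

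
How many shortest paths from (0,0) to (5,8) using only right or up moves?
Choose 5 rights from 13 moves: C(13,5) = 1,287.
Final answer: 1,287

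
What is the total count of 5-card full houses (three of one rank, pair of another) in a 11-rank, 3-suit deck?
Triple rank: 11. Triple suits: C(3,3)=1. Pair rank: 10. Pair suits: C(3,2)=3. Total: 330.
Final answer: 330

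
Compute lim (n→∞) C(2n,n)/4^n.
0

Reasoning: C(2n,n) ~ 4^n/√(πn), so C(2n,n)/4^n ~ 1/√(πn) → 0.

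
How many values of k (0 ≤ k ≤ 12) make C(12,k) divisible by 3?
Checking C(12,k) mod 3 for k = 0..12: divisible at k = 1, 2, 4, 5, 6, 7, 8, 10, 11. That's 9 values.
Final answer: 9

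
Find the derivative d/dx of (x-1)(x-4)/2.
d/dx[(x-1)(x-4)] = (x-4) + (x-1) = 2x - 5. Dividing by 2 gives (2x - 5)/2.

Answer: (2x - 5)/2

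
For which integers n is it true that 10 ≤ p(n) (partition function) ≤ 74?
6, 7, 8, 9, 10, 11

Working:
Tabulating p(n) via p(n) = p(n−1) + p(n−2) − p(n−5) − p(n−7) + …: p(5)=7; p(6)=11; p(7)=15; p(8)=22; p(9)=30; p(10)=42; p(11)=56; p(12)=77. So valid n = 6, 7, 8, 9, 10, 11.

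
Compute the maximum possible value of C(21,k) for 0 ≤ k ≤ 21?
352,716

Explanation: Maximum at k = 10 or k = 11: C(21,10) = 352,716.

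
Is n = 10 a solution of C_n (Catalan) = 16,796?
Yes

Working:
C_10 = C(20,10)/(10+1) = 184,756/11 = 16,796, which equals 16,796.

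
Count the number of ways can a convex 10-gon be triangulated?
Using the Catalan number formula: C_n = C(2n, n) / (n+1)
C_8 = C(16, 8) / (8+1)
     = 12870 / 9
     = 1,430
Final answer: 1,430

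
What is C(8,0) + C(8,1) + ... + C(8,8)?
Sum of binomial coefficients = 2^8 = 256.
Final answer: 256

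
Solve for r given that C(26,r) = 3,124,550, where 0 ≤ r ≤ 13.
9
C(26,r) is increasing for 0 ≤ r ≤ 13. Stepping up (C(26,r+1) = C(26,r)·(26−r)/(r+1)): C(26,1) = 26, C(26,2) = 325, C(26,3) = 2,600, C(26,4) = 14,950, C(26,5) = 65,780, C(26,6) = 230,230, C(26,7) = 657,800, C(26,8) = 1,562,275, C(26,9) = 3,124,550 ✓. So r = 9.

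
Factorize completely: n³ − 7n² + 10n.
n(n − 2)(n − 5)

Solution: n³ − 7n² + 10n = n(n² − 7n + 10) = n(n − 2)(n − 5).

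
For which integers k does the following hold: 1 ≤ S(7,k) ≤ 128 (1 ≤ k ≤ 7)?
1, 2, 6, 7

Explanation: S(7,1)=1; S(7,2)=63; S(7,3)=301; S(7,4)=350; S(7,5)=140; S(7,6)=21; S(7,7)=1. So valid k = 1, 2, 6, 7.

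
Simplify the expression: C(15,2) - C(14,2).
14

C(15,2) - C(14,2) = C(14,1) = 14.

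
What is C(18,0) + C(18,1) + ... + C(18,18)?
262,144

Working:
Sum of binomial coefficients = 2^18 = 262,144.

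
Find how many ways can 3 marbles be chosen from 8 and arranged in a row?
336

Solution: P(8,3) = 8!/(8-3)! = 336.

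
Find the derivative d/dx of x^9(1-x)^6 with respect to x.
9x^8(1-x)^6 - 6x^9(1-x)^5

Explanation: Product rule: 9x^{8}(1-x)^{6} + x^9·(-6)(1-x)^{5}.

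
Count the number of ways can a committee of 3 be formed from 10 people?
120

Explanation: C(10,3) = 10! / (3! × (10-3)!)
         = 10! / (3! × 7!)
         = 120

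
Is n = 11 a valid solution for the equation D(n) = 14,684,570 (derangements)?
Yes

D(11) = (11-1)·[D(10) + D(9)] = 10·[1,334,961 + 133,496] = 14,684,570, which equals 14,684,570.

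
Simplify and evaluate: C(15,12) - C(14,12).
364

Reasoning: C(15,12) - C(14,12) = C(14,11) = 364.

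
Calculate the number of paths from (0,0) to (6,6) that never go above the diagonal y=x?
Counted by the Catalan number C_6: C_6 = C(12,6)/(6+1) = 924/7 = 132.

Answer: 132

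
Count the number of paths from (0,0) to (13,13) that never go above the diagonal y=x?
Counted by the Catalan number C_13: C_13 = C(26,13)/(13+1) = 10,400,600/14 = 742,900.

Answer: 742,900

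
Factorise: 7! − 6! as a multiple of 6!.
6 × 6! = 4,320

Working:
7! − 6! = 7·6! − 6! = (7 − 1)·6! = 6 × 6! = 4,320.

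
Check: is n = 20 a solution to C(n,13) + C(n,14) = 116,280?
Yes

Reasoning: C(20,13) + C(20,14) = 77,520 + 38,760 = 116,280, which equals 116,280.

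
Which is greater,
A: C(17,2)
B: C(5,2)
A=C(17,2)=136, B=C(5,2)=10.
Final answer: A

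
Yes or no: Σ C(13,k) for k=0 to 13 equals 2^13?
Yes

Reasoning: Binomial theorem: Σ C(13,k) = (1+1)^13 = 2^13 = 8,192; RHS 2^13 = 8,192.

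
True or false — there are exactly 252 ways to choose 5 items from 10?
C(10,5) = 252.

Answer: True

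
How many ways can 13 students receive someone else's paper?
Using D(n) = (n-1)[D(n-1) + D(n-2)]:
D(13) = (13-1) × [D(12) + D(11)]
      = 12 × [176214841 + 14684570]
      = 12 × 190899411
      = 2,290,792,932

Answer: 2,290,792,932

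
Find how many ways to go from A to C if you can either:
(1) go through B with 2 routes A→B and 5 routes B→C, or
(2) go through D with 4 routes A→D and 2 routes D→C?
18

Reasoning: Route via B: 2×5=10. Route via D: 4×2=8. Total: 18.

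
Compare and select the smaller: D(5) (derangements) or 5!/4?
5!/4
D(5) = (5-1)·[D(4) + D(3)] = 4·[9 + 2] = 44; 5!/4 = 120/4 = 30.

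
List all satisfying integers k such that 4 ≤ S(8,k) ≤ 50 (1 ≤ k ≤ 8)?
S(8,1)=1; S(8,2)=127; S(8,3)=966; S(8,4)=1,701; S(8,5)=1,050; S(8,6)=266; S(8,7)=28; S(8,8)=1. So valid k = 7.

Answer: 7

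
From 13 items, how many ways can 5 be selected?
C(13,5) = 13! / (5! × (13-5)!)
         = 13! / (5! × 8!)
         = 1,287

Answer: 1,287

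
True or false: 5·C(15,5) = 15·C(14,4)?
Absorption identity k·C(n,k) = n·C(n-1,k-1). LHS = 5·3003 = 15,015; RHS = 15·1001 = 15,015.
Final answer: True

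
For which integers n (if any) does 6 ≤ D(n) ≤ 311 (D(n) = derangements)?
Using D(n) = (n−1)[D(n−1) + D(n−2)] with D(1)=0, D(2)=1: D(3)=2; D(4)=9; D(5)=44; D(6)=265; D(7)=1,854. So valid n = 4, 5, 6.
Final answer: 4, 5, 6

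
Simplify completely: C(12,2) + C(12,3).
By Pascal's identity: C(13,3) = 286.

Answer: 286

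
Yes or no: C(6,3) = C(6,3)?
Yes

Working:
Symmetry C(n,k) = C(n,n-k): C(6,3) = 20 and C(6,3) = 20. Both sides agree, so the statement holds.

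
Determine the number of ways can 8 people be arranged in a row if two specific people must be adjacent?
Treat pair as unit: (8-1)! arrangements × 2 internal orders = 10,080.

Answer: 10,080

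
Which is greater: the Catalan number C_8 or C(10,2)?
C_8

Solution: C_8 = C(16,8)/(8+1) = 12,870/9 = 1,430; C(10,2) = 45.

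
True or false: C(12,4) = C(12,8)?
True

Explanation: C(12,4) = C(12,12-4) by the symmetry property; both equal 495.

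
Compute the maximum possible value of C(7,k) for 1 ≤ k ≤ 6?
C(7,k) is maximised at the centre of the row: C(7,3) = 35.
Final answer: 35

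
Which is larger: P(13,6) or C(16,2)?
P(13,6)=1,235,520, C(16,2)=120.

Answer: P(13,6)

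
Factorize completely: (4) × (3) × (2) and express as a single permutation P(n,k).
Product of 3 consecutive descending integers starting at 4: P(4,3) = 4!/1! = 24.

Answer: P(4,3) = 4!/(1)!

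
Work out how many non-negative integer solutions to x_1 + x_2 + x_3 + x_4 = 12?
C(12+4-1, 4-1) = 455.
Final answer: 455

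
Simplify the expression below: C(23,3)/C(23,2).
7

Working:
C(n,k+1)/C(n,k) = (n−k)/(k+1). Here (23−2)/(2+1) = 21/3 = 7.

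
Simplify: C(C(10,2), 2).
C(10,2) = 45, then C(45, 2) = 990.
Final answer: 990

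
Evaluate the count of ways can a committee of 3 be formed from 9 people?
84

Reasoning: C(9,3) = 9! / (3! × (9-3)!)
         = 9! / (3! × 6!)
         = 84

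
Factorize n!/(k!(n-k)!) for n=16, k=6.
C(16,6) = 8,008

Explanation: This is the binomial coefficient C(16,6) = 8,008.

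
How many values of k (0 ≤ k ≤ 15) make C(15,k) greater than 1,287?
8

Solution: Row 15 is unimodal and symmetric about k=15/2. C(15,3)=455 ≤ 1,287; C(15,4)=1,365 > 1,287; by symmetry C(15,k) > 1,287 for k = 4..11. That's 11 - 4 + 1 = 8 values.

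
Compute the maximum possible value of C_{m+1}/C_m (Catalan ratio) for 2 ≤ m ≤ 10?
7/2
C_{m+1}/C_m = 2(2m+1)/(m+2), which increases with m. Maximum at m = 10: 2·21/12 = 7/2.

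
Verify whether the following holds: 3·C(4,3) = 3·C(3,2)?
False

Explanation: Absorption identity k·C(n,k) = n·C(n-1,k-1). LHS = 3·4 = 12; RHS = 3·3 = 9.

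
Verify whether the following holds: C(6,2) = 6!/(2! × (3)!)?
The correct denominator is 2!×4!, giving C(6,2) = 15; the stated RHS is 6!/(2!×3!) = 60 ≠ 15, so the statement does not hold.

Answer: False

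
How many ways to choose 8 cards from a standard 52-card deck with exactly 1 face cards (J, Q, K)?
12 face cards and 40 non-face cards: C(12,1) × C(40,7) = 12 × 18,643,560 = 223,722,720.
Final answer: 223,722,720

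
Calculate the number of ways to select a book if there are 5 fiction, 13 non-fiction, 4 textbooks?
22

Explanation: By the addition principle: 5 + 13 + 4 = 22.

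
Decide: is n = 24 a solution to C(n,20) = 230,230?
No

C(24,20) = 24·23·22·21·20·19·18·17·16·15·14·13·12·11·10·9·8·7·6·5/20! = 25,852,016,738,884,976,640,000/2,432,902,008,176,640,000 = 10,626, which does not equal 230,230.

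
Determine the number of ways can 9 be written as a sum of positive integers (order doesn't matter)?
30

Solution: Pentagonal recurrence p(n) = p(n−1) + p(n−2) − p(n−5) − p(n−7) + …: p(9) = p(8) + p(7) − p(4) − p(2) = 22 + 15 − 5 − 2 = 30.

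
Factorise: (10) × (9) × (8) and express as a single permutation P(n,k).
P(10,3) = 10!/(7)!

Solution: Product of 3 consecutive descending integers starting at 10: P(10,3) = 10!/7! = 720.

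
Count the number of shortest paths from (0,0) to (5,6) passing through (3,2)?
To (3,2): C(5,3)=10. From there: C(6,2)=15. Total: 150.
Final answer: 150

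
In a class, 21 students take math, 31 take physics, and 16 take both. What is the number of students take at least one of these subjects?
36

Explanation: |A∪B| = |A|+|B|-|A∩B| = 21+31-16 = 36.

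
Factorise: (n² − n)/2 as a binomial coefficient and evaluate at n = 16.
C(n,2); C(16,2) = 120

Explanation: (n² − n)/2 = n(n−1)/2 = C(n,2). At n = 16: C(16,2) = 120.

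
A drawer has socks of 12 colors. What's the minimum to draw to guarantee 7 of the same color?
73
Worst case: 6 of each = 72. One more: 73.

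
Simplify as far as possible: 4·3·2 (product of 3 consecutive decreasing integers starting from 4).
24

This is P(4,3) = 4!/(1)! = 24.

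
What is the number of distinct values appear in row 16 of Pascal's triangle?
9

Working:
Row 16 has entries C(16,0)..C(16,16); by symmetry C(16,k)=C(16,16-k), giving 9 distinct values.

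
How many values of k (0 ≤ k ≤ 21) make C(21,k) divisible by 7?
Checking C(21,k) mod 7 for k = 0..21: divisible at k = 1, 2, 3, 4, 5, 6, 8, 9, 10, 11, 12, 13, 15, 16, 17, 18, 19, 20. That's 18 values.

Answer: 18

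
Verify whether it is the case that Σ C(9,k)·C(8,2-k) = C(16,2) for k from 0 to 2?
False

Explanation: Vandermonde's identity gives C(17,2) = 136; RHS C(16,2) = 120.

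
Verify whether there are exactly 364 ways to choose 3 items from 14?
True

Explanation: C(14,3) = 364.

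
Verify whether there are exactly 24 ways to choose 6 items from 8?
False

Working:
C(8,6) = 28 ≠ 24.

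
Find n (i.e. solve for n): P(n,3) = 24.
4

P(n,3) = n(n−1)(n−2) is increasing in n; n(n−1)(n−2) ≈ (n−1)^3 = 24 gives n ≈ 3.9. Check: P(3,3) = 6, P(4,3) = 24 ✓. So n = 4.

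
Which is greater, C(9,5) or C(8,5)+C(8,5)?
C(9,5)
C(9,5)=126; C(8,5)+C(8,5)=56+56=112.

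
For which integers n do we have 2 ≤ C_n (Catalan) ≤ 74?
2, 3, 4, 5
C_1=1; C_2=2; C_3=5; C_4=14; C_5=42; C_6=132. So valid n = 2, 3, 4, 5.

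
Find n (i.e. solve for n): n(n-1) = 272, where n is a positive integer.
17

Reasoning: n² − n − 272 = 0, so n = (1 ± √(1 + 4·272))/2 = (1 ± √1,089)/2 = (1 ± 33)/2, i.e. n = 17 or n = -16. Taking the positive root, n = 17 (check: 17×16 = 272).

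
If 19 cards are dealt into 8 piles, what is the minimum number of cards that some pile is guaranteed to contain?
3

Pigeonhole: ⌈19/8⌉ = 3.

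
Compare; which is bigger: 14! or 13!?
14!

Explanation: 14!=87,178,291,200, 13!=6,227,020,800. 14! > 13!.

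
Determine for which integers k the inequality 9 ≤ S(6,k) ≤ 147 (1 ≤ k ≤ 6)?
S(6,1)=1; S(6,2)=31; S(6,3)=90; S(6,4)=65; S(6,5)=15; S(6,6)=1. So valid k = 2, 3, 4, 5.

Answer: 2, 3, 4, 5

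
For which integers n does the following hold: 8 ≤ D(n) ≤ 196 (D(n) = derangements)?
4, 5

Solution: Using D(n) = (n−1)[D(n−1) + D(n−2)] with D(1)=0, D(2)=1: D(3)=2; D(4)=9; D(5)=44; D(6)=265. So valid n = 4, 5.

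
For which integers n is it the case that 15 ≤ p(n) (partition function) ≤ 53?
7, 8, 9, 10

Solution: Tabulating p(n) via p(n) = p(n−1) + p(n−2) − p(n−5) − p(n−7) + …: p(6)=11; p(7)=15; p(8)=22; p(9)=30; p(10)=42; p(11)=56. So valid n = 7, 8, 9, 10.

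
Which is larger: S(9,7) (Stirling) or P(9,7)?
S(9,7) = 7·S(8,7) + S(8,6) = 7·28 + 266 = 462; P(9,7) = 181,440.
Final answer: P(9,7)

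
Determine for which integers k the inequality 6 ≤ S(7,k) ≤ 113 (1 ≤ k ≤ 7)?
S(7,1)=1; S(7,2)=63; S(7,3)=301; S(7,4)=350; S(7,5)=140; S(7,6)=21; S(7,7)=1. So valid k = 2, 6.

Answer: 2, 6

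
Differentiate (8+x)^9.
9(8+x)^8

Reasoning: Using the power rule: d/dx (8+x)^9 = 9(8+x)^{8}.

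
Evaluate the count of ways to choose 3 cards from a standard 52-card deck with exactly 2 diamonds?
3,042

13 diamonds and 39 non-diamonds: C(13,2) × C(39,1) = 78 × 39 = 3,042.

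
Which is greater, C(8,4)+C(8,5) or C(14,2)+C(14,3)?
C(14,2)+C(14,3)

Solution: First=126, Second=455.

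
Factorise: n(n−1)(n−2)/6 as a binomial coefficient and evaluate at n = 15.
C(n,3); C(15,3) = 455

Solution: n(n−1)(n−2)/6 = n!/(3!(n−3)!) = C(n,3). At n = 15: C(15,3) = 455.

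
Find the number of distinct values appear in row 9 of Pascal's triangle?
Row 9 has entries C(9,0)..C(9,9); by symmetry C(9,k)=C(9,9-k), giving 5 distinct values.
Final answer: 5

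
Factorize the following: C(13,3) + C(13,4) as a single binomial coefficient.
C(14,4)

Working:
By Pascal's identity: C(13,3) + C(13,4) = C(14,4) = 1,001.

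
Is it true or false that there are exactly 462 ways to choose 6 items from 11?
C(11,6) = 462.

Answer: True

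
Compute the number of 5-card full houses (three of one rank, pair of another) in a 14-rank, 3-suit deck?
Triple rank: 14. Triple suits: C(3,3)=1. Pair rank: 13. Pair suits: C(3,2)=3. Total: 546.

Answer: 546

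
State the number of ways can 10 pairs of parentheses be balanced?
16,796

Explanation: Using the Catalan number formula: C_n = C(2n, n) / (n+1)
C_10 = C(20, 10) / (10+1)
     = 184756 / 11
     = 16,796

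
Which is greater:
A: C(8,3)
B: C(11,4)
A=C(8,3)=56, B=C(11,4)=330.
Final answer: B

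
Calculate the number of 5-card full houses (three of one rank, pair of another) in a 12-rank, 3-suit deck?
Triple rank: 12. Triple suits: C(3,3)=1. Pair rank: 11. Pair suits: C(3,2)=3. Total: 396.
Final answer: 396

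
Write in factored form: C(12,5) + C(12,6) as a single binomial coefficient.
C(13,6)
By Pascal's identity: C(12,5) + C(12,6) = C(13,6) = 1,716.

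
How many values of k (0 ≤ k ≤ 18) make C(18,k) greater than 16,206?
7

Row 18 is unimodal and symmetric about k=18/2. C(18,5)=8,568 ≤ 16,206; C(18,6)=18,564 > 16,206; by symmetry C(18,k) > 16,206 for k = 6..12. That's 12 - 6 + 1 = 7 values.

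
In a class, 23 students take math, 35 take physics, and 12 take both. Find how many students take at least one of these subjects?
46

|A∪B| = |A|+|B|-|A∩B| = 23+35-12 = 46.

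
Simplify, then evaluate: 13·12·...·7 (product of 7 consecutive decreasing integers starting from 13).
8,648,640
This is P(13,7) = 13!/(6)! = 8,648,640.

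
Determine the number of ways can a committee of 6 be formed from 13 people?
1,716

Reasoning: C(13,6) = 13! / (6! × (13-6)!)
         = 13! / (6! × 7!)
         = 1,716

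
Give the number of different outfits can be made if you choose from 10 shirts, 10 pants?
100

Solution: By the multiplication principle: 10 × 10 = 100.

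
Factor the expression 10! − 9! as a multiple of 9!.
10! − 9! = 10·9! − 9! = (10 − 1)·9! = 9 × 9! = 3,265,920.
Final answer: 9 × 9! = 3,265,920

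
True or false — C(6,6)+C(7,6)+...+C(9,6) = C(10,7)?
True

Explanation: Hockey stick identity gives Σ = C(10,7) = 120; RHS C(10,7) = 120.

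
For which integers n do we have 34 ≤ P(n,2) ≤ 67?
7, 8

Reasoning: P(6,2)=30; P(7,2)=42; P(8,2)=56; P(9,2)=72. So valid n = 7, 8.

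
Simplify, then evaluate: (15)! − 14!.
1,220,496,076,800

Solution: (15)! − 14! = (15)·14! − 14! = (15−1)·14! = 14·14! = 1,220,496,076,800.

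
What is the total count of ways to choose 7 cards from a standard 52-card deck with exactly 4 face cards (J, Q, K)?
4,890,600

12 face cards and 40 non-face cards: C(12,4) × C(40,3) = 495 × 9,880 = 4,890,600.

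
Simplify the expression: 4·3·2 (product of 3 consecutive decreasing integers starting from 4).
24
This is P(4,3) = 4!/(1)! = 24.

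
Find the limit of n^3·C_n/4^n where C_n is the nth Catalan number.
∞

C_n ~ 4^n/(n^(3/2)√π), so n^3·C_n/4^n ~ n^(3 − 3/2)/√π → ∞.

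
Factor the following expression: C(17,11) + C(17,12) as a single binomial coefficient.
By Pascal's identity: C(17,11) + C(17,12) = C(18,12) = 18,564.
Final answer: C(18,12)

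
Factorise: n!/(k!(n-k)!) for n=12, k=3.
C(12,3) = 220

Working:
This is the binomial coefficient C(12,3) = 220.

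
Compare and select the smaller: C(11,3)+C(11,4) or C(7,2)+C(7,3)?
C(7,2)+C(7,3)

First=495, Second=56.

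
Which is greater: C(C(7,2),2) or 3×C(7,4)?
C(C(7,2),2)=210, 3×C(7,4)=105.
Final answer: C(C(7,2),2)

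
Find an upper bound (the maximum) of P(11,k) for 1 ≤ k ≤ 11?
39,916,800

P(11,k) increases in k, so maximum at k = 11: 11! = 39,916,800.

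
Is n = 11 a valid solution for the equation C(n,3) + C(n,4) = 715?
C(11,3) + C(11,4) = 165 + 330 = 495, which does not equal 715.
Final answer: No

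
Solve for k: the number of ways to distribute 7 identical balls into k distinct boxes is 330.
5
Stars and bars: the count is C(7+k−1, k−1), increasing in k. k=3: C(9,2) = 36, k=4: C(10,3) = 120, k=5: C(11,4) = 330 ✓. So k = 5.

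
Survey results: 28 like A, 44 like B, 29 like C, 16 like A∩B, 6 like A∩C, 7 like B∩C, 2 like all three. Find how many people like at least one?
|A∪B∪C| = 28+44+29-16-6-7+2 = 74.
Final answer: 74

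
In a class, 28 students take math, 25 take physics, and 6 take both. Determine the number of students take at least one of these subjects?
|A∪B| = |A|+|B|-|A∩B| = 28+25-6 = 47.

Answer: 47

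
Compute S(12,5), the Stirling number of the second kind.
1,379,400

Reasoning: Using the Stirling recurrence: S(n,k) = k·S(n-1,k) + S(n-1,k-1)
S(12,5) = 5·S(11,5) + S(11,4)
         = 5·246730 + 145750
         = 1233650 + 145750
         = 1,379,400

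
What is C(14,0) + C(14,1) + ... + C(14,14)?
Sum of binomial coefficients = 2^14 = 16,384.

Answer: 16,384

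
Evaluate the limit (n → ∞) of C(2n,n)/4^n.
0
C(2n,n) ~ 4^n/√(πn), so C(2n,n)/4^n ~ 1/√(πn) → 0.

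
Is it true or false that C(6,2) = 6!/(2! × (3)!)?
False

Reasoning: The correct denominator is 2!×4!, giving C(6,2) = 15; the stated RHS is 6!/(2!×3!) = 60 ≠ 15, so the statement does not hold.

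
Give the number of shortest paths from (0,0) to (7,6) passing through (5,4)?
756

Explanation: To (5,4): C(9,5)=126. From there: C(4,2)=6. Total: 756.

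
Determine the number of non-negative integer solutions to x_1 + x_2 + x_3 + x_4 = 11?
364

Explanation: C(11+4-1, 4-1) = 364.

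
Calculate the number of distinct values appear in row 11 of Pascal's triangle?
6

Reasoning: Row 11 has entries C(11,0)..C(11,11); by symmetry C(11,k)=C(11,11-k), giving 6 distinct values.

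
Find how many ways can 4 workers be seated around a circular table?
6

Solution: Circular arrangements: (4-1)! = 6.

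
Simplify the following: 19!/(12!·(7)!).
50,388
This is C(19,12) = 50,388.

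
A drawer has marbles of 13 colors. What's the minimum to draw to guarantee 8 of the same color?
92

Solution: Worst case: 7 of each = 91. One more: 92.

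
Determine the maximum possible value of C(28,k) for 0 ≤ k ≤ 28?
40,116,600

Working:
Maximum at k = 14: C(28,14) = 40,116,600.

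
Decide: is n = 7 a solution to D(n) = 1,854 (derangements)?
D(7) = (7-1)·[D(6) + D(5)] = 6·[265 + 44] = 1,854, which equals 1,854.

Answer: Yes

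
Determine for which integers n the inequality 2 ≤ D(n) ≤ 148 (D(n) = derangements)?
3, 4, 5

Explanation: Using D(n) = (n−1)[D(n−1) + D(n−2)] with D(1)=0, D(2)=1: D(2)=1; D(3)=2; D(4)=9; D(5)=44; D(6)=265. So valid n = 3, 4, 5.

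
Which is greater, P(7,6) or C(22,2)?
P(7,6)

Reasoning: P(7,6)=5,040, C(22,2)=231.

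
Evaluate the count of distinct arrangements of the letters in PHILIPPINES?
Word has 11 letters (P=3, H=1, I=3, L=1, N=1, E=1, S=1). Arrangements: 11!/Π(k!) = 1,108,800.
Final answer: 1,108,800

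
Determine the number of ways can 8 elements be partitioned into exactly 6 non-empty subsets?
266
This equals S(8,6), the Stirling number of the 2nd kind.
Using the Stirling recurrence: S(n,k) = k·S(n-1,k) + S(n-1,k-1)
S(8,6) = 6·S(7,6) + S(7,5)
         = 6·21 + 140
         = 126 + 140
         = 266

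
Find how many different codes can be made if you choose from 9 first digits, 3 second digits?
By the multiplication principle: 9 × 3 = 27.

Answer: 27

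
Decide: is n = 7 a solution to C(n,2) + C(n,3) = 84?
No

Explanation: C(7,2) + C(7,3) = 21 + 35 = 56, which does not equal 84.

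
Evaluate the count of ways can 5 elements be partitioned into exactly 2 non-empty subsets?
15

Reasoning: This equals S(5,2), the Stirling number of the 2nd kind.
Using the Stirling recurrence: S(n,k) = k·S(n-1,k) + S(n-1,k-1)
S(5,2) = 2·S(4,2) + S(4,1)
         = 2·7 + 1
         = 14 + 1
         = 15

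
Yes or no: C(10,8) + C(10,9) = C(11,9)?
Yes
Pascal's identity: LHS = 45 + 10 = 55; RHS = C(11,9) = 55. Both sides agree, so the statement holds.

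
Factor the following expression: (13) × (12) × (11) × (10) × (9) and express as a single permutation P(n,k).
P(13,5) = 13!/(8)!

Working:
Product of 5 consecutive descending integers starting at 13: P(13,5) = 13!/8! = 154,440.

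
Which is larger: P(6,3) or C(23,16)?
P(6,3)=120, C(23,16)=245,157.

Answer: C(23,16)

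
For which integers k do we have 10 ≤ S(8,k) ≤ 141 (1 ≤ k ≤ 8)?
2, 7

S(8,1)=1; S(8,2)=127; S(8,3)=966; S(8,4)=1,701; S(8,5)=1,050; S(8,6)=266; S(8,7)=28; S(8,8)=1. So valid k = 2, 7.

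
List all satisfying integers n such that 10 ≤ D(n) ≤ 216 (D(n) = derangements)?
5

Using D(n) = (n−1)[D(n−1) + D(n−2)] with D(1)=0, D(2)=1: D(4)=9; D(5)=44; D(6)=265. So valid n = 5.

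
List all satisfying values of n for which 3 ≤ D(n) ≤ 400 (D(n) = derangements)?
4, 5, 6

Working:
Using D(n) = (n−1)[D(n−1) + D(n−2)] with D(1)=0, D(2)=1: D(3)=2; D(4)=9; D(5)=44; D(6)=265; D(7)=1,854. So valid n = 4, 5, 6.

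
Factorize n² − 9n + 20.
(n − 4)(n − 5)
Seek roots whose sum is 9 and product is 20: (4, 5). So n² − 9n + 20 = (n − 4)(n − 5).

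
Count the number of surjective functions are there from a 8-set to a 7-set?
Onto functions = 7! × S(8,7)
First compute S(8,7) via recurrence:
Using the Stirling recurrence: S(n,k) = k·S(n-1,k) + S(n-1,k-1)
S(8,7) = 7·S(7,7) + S(7,6)
         = 7·1 + 21
         = 7 + 21
         = 28
Then: 5040 × 28 = 141,120
Final answer: 141,120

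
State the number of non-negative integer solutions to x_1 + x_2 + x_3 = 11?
78

C(11+3-1, 3-1) = 78.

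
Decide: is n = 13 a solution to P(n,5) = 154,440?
Yes

P(13,5) = 13·12·11·10·9 = 154,440, which equals 154,440.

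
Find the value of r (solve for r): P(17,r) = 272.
P(17,r) = 17·16·…·(17−r+1), a product of r factors. Multiplying down from 17: 17 = 17; 17·16 = 272 ✓ (2 factors). So r = 2.

Answer: 2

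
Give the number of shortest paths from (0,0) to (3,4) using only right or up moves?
35
Choose 3 rights from 7 moves: C(7,3) = 35.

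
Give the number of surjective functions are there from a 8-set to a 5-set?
126,000
Onto functions = 5! × S(8,5)
First compute S(8,5) via recurrence:
Using the Stirling recurrence: S(n,k) = k·S(n-1,k) + S(n-1,k-1)
S(8,5) = 5·S(7,5) + S(7,4)
         = 5·140 + 350
         = 700 + 350
         = 1,050
Then: 120 × 1050 = 126,000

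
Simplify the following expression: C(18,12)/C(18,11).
C(n,k+1)/C(n,k) = (n−k)/(k+1). Here (18−11)/(11+1) = 7/12 = 7/12.

Answer: 7/12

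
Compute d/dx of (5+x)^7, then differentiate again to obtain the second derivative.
42(5+x)^5

Working:
First derivative: 7(5+x)^{6}. Second derivative: 7·6·(5+x)^{5} = 42(5+x)^{5}.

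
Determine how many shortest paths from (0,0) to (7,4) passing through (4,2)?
150

Reasoning: To (4,2): C(6,4)=15. From there: C(5,3)=10. Total: 150.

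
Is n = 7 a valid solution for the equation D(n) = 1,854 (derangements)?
Yes
D(7) = (7-1)·[D(6) + D(5)] = 6·[265 + 44] = 1,854, which equals 1,854.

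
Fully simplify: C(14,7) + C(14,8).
6,435

By Pascal's identity: C(15,8) = 6,435.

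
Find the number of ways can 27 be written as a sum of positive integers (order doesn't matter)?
Pentagonal recurrence p(n) = p(n−1) + p(n−2) − p(n−5) − p(n−7) + …: p(27) = p(26) + p(25) − p(22) − p(20) + p(15) + p(12) − p(5) − p(1) = 2,436 + 1,958 − 1,002 − 627 + 176 + 77 − 7 − 1 = 3,010.
Final answer: 3,010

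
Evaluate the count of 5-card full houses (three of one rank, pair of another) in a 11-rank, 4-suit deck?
Triple rank: 11. Triple suits: C(4,3)=4. Pair rank: 10. Pair suits: C(4,2)=6. Total: 2,640.

Answer: 2,640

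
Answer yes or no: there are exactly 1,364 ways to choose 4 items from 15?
No

Solution: C(15,4) = 1,365 ≠ 1364.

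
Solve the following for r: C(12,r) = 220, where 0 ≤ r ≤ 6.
3

Reasoning: C(12,r) is increasing for 0 ≤ r ≤ 6. Stepping up (C(12,r+1) = C(12,r)·(12−r)/(r+1)): C(12,1) = 12, C(12,2) = 66, C(12,3) = 220 ✓. So r = 3.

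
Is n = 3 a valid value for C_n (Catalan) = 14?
No

Working:
C_3 = C(6,3)/(3+1) = 20/4 = 5, which does not equal 14.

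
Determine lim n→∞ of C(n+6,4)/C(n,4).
1

Solution: Both numerator and denominator grow as n^4/4! for large n, so the ratio → 1.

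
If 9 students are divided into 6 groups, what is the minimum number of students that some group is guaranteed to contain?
2
Pigeonhole: ⌈9/6⌉ = 2.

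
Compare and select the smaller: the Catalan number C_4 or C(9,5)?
C_4

Reasoning: C_4 = C(8,4)/(4+1) = 70/5 = 14; C(9,5) = 126.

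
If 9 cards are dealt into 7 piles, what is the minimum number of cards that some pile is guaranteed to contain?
2

Reasoning: Pigeonhole: ⌈9/7⌉ = 2.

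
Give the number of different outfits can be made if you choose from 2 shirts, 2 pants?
4

Explanation: By the multiplication principle: 2 × 2 = 4.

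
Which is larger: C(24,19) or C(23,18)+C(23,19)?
Equal

By Pascal's identity: C(24,19) = C(23,18)+C(23,19) = 42,504. Equal.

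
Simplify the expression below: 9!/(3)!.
This equals 9×8×...×4 = 60,480.

Answer: 60,480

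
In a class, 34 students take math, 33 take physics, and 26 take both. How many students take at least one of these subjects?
41

Solution: |A∪B| = |A|+|B|-|A∩B| = 34+33-26 = 41.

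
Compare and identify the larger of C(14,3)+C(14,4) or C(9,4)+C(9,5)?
C(14,3)+C(14,4)

Explanation: First=1,365, Second=252.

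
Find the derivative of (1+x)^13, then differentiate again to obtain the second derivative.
First derivative: 13(1+x)^{12}. Second derivative: 13·12·(1+x)^{11} = 156(1+x)^{11}.
Final answer: 156(1+x)^11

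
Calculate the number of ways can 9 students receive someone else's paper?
Using D(n) = (n-1)[D(n-1) + D(n-2)]:
D(9) = (9-1) × [D(8) + D(7)]
      = 8 × [14833 + 1854]
      = 8 × 16687
      = 133,496

Answer: 133,496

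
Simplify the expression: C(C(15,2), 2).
5,460

C(15,2) = 105, then C(105, 2) = 5,460.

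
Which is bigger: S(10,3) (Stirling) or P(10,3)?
S(10,3)

Working:
S(10,3) = 3·S(9,3) + S(9,2) = 3·3,025 + 255 = 9,330; P(10,3) = 720.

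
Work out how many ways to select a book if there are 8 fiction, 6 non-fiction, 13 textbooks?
27

Solution: By the addition principle: 8 + 6 + 13 = 27.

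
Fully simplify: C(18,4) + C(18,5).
11,628

Working:
By Pascal's identity: C(19,5) = 11,628.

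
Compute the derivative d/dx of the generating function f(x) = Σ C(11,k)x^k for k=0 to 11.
Term-by-term differentiation gives Σ k·C(11,k)x^{k-1} for k=1 to 11.

Answer: Σ k·C(11,k)x^(k-1) for k=1 to 11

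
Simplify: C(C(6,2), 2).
105

Explanation: C(6,2) = 15, then C(15, 2) = 105.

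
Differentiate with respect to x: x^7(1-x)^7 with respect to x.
7x^6(1-x)^7 - 7x^7(1-x)^6

Explanation: Product rule: 7x^{6}(1-x)^{7} + x^7·(-7)(1-x)^{6}.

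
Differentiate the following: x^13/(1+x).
(13x^12(1+x) - x^13)/(1+x)²

Working:
Quotient rule: [13x^{12}(1+x) - x^13]/(1+x)².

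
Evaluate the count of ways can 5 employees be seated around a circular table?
24
Circular arrangements: (5-1)! = 24.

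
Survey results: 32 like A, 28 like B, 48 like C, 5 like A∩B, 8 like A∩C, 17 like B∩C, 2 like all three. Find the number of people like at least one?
80

Solution: |A∪B∪C| = 32+28+48-5-8-17+2 = 80.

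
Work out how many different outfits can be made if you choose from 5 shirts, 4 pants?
By the multiplication principle: 5 × 4 = 20.
Final answer: 20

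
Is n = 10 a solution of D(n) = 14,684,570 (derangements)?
D(10) = (10-1)·[D(9) + D(8)] = 9·[133,496 + 14,833] = 1,334,961, which does not equal 14,684,570.
Final answer: No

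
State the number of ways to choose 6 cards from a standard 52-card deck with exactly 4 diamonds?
529,815

Working:
13 diamonds and 39 non-diamonds: C(13,4) × C(39,2) = 715 × 741 = 529,815.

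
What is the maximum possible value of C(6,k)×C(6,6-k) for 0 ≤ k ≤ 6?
400

Solution: C(6,k)·C(6,6-k) = C(6,k)², maximised at the centre k = 3: C(6,3)² = 400.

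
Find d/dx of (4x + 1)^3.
Chain rule: 3(4x+1)^{2} × 4 = 12(4x+1)^{2}.

Answer: 12(4x + 1)^2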